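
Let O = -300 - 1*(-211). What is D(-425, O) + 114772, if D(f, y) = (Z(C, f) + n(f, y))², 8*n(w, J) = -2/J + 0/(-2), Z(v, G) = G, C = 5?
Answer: 37437131593/126736 ≈ 2.9539e+5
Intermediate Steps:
O = -89 (O = -300 + 211 = -89)
n(w, J) = -1/(4*J) (n(w, J) = (-2/J + 0/(-2))/8 = (-2/J + 0*(-½))/8 = (-2/J + 0)/8 = (-2/J)/8 = -1/(4*J))
D(f, y) = (f - 1/(4*y))²
D(-425, O) + 114772 = (-425 - ¼/(-89))² + 114772 = (-425 - ¼*(-1/89))² + 114772 = (-425 + 1/356)² + 114772 = (-151299/356)² + 114772 = 22891387401/126736 + 114772 = 37437131593/126736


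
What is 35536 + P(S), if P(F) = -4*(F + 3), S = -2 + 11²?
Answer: 35048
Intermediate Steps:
S = 119 (S = -2 + 121 = 119)
P(F) = -12 - 4*F (P(F) = -4*(3 + F) = -12 - 4*F)
35536 + P(S) = 35536 + (-12 - 4*119) = 35536 + (-12 - 476) = 35536 - 488 = 35048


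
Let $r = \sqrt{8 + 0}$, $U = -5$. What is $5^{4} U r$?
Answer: $- 6250 \sqrt{2} \approx -8838.8$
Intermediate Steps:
$r = 2 \sqrt{2}$ ($r = \sqrt{8} = 2 \sqrt{2} \approx 2.8284$)
$5^{4} U r = 5^{4} \left(-5\right) 2 \sqrt{2} = 625 \left(-5\right) 2 \sqrt{2} = - 3125 \cdot 2 \sqrt{2} = - 6250 \sqrt{2}$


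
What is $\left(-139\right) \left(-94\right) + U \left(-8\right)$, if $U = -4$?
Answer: $13098$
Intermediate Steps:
$\left(-139\right) \left(-94\right) + U \left(-8\right) = \left(-139\right) \left(-94\right) - -32 = 13066 + 32 = 13098$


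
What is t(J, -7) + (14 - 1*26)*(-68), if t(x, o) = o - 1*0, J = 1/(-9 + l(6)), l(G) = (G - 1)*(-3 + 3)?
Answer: 809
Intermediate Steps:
l(G) = 0 (l(G) = (-1 + G)*0 = 0)
J = -1/9 (J = 1/(-9 + 0) = 1/(-9) = -1/9 ≈ -0.11111)
t(x, o) = o (t(x, o) = o + 0 = o)
t(J, -7) + (14 - 1*26)*(-68) = -7 + (14 - 1*26)*(-68) = -7 + (14 - 26)*(-68) = -7 - 12*(-68) = -7 + 816 = 809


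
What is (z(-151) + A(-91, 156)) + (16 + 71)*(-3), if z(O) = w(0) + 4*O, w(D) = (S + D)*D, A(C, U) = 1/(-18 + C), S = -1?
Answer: -94286/109 ≈ -865.01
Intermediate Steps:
w(D) = D*(-1 + D) (w(D) = (-1 + D)*D = D*(-1 + D))
z(O) = 4*O (z(O) = 0*(-1 + 0) + 4*O = 0*(-1) + 4*O = 0 + 4*O = 4*O)
(z(-151) + A(-91, 156)) + (16 + 71)*(-3) = (4*(-151) + 1/(-18 - 91)) + (16 + 71)*(-3) = (-604 + 1/(-109)) + 87*(-3) = (-604 - 1/109) - 261 = -65837/109 - 261 = -94286/109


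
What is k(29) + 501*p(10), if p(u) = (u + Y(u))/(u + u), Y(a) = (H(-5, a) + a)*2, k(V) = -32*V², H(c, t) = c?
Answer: -26411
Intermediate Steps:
Y(a) = -10 + 2*a (Y(a) = (-5 + a)*2 = -10 + 2*a)
p(u) = (-10 + 3*u)/(2*u) (p(u) = (u + (-10 + 2*u))/(u + u) = (-10 + 3*u)/((2*u)) = (-10 + 3*u)*(1/(2*u)) = (-10 + 3*u)/(2*u))
k(29) + 501*p(10) = -32*29² + 501*(3/2 - 5/10) = -32*841 + 501*(3/2 - 5*⅒) = -26912 + 501*(3/2 - ½) = -26912 + 501*1 = -26912 + 501 = -26411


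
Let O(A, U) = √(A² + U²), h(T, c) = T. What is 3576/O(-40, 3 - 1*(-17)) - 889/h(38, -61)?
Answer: -889/38 + 894*√5/25 ≈ 56.567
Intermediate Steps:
3576/O(-40, 3 - 1*(-17)) - 889/h(38, -61) = 3576/(√((-40)² + (3 - 1*(-17))²)) - 889/38 = 3576/(√(1600 + (3 + 17)²)) - 889*1/38 = 3576/(√(1600 + 20²)) - 889/38 = 3576/(√(1600 + 400)) - 889/38 = 3576/(√2000) - 889/38 = 3576/((20*√5)) - 889/38 = 3576*(√5/100) - 889/38 = 894*√5/25 - 889/38 = -889/38 + 894*√5/25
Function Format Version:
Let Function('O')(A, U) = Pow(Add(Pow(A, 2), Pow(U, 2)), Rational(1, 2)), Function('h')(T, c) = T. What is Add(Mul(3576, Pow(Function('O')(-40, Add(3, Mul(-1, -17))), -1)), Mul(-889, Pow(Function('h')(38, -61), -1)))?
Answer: Add(Rational(-889, 38), Mul(Rational(894, 25), Pow(5, Rational(1, 2)))) ≈ 56.567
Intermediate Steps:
Add(Mul(3576, Pow(Function('O')(-40, Add(3, Mul(-1, -17))), -1)), Mul(-889, Pow(Function('h')(38, -61), -1))) = Add(Mul(3576, Pow(Pow(Add(Pow(-40, 2), Pow(Add(3, Mul(-1, -17)), 2)), Rational(1, 2)), -1)), Mul(-889, Pow(38, -1))) = Add(Mul(3576, Pow(Pow(Add(1600, Pow(Add(3, 17), 2)), Rational(1, 2)), -1)), Mul(-889, Rational(1, 38))) = Add(Mul(3576, Pow(Pow(Add(1600, Pow(20, 2)), Rational(1, 2)), -1)), Rational(-889, 38)) = Add(Mul(3576, Pow(Pow(Add(1600, 400), Rational(1, 2)), -1)), Rational(-889, 38)) = Add(Mul(3576, Pow(Pow(2000, Rational(1, 2)), -1)), Rational(-889, 38)) = Add(Mul(3576, Pow(Mul(20, Pow(5, Rational(1, 2))), -1)), Rational(-889, 38)) = Add(Mul(3576, Mul(Rational(1, 100), Pow(5, Rational(1, 2)))), Rational(-889, 38)) = Add(Mul(Rational(894, 25), Pow(5, Rational(1, 2))), Rational(-889, 38)) = Add(Rational(-889, 38), Mul(Rational(894, 25), Pow(5, Rational(1, 2))))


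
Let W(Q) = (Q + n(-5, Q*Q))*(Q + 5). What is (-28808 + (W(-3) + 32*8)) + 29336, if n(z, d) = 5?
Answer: 788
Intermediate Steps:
W(Q) = (5 + Q)² (W(Q) = (Q + 5)*(Q + 5) = (5 + Q)*(5 + Q) = (5 + Q)²)
(-28808 + (W(-3) + 32*8)) + 29336 = (-28808 + ((25 + (-3)² + 10*(-3)) + 32*8)) + 29336 = (-28808 + ((25 + 9 - 30) + 256)) + 29336 = (-28808 + (4 + 256)) + 29336 = (-28808 + 260) + 29336 = -28548 + 29336 = 788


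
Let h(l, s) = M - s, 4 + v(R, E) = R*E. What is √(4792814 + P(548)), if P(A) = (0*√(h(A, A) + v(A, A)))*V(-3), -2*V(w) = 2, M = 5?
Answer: √4792814 ≈ 2189.3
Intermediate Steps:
v(R, E) = -4 + E*R (v(R, E) = -4 + R*E = -4 + E*R)
V(w) = -1 (V(w) = -½*2 = -1)
h(l, s) = 5 - s
P(A) = 0 (P(A) = (0*√((5 - A) + (-4 + A*A)))*(-1) = (0*√((5 - A) + (-4 + A²)))*(-1) = (0*√(1 + A² - A))*(-1) = 0*(-1) = 0)
√(4792814 + P(548)) = √(4792814 + 0) = √4792814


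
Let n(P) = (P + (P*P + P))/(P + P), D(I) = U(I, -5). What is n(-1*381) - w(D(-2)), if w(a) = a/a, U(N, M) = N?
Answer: -381/2 ≈ -190.50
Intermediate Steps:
D(I) = I
w(a) = 1
n(P) = (P**2 + 2*P)/(2*P) (n(P) = (P + (P**2 + P))/((2*P)) = (P + (P + P**2))*(1/(2*P)) = (P**2 + 2*P)*(1/(2*P)) = (P**2 + 2*P)/(2*P))
n(-1*381) - w(D(-2)) = (1 + (-1*381)/2) - 1*1 = (1 + (1/2)*(-381)) - 1 = (1 - 381/2) - 1 = -379/2 - 1 = -381/2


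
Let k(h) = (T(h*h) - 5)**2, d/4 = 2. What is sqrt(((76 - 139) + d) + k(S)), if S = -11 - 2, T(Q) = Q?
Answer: sqrt(26841) ≈ 163.83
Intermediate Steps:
d = 8 (d = 4*2 = 8)
S = -13
k(h) = (-5 + h**2)**2 (k(h) = (h*h - 5)**2 = (h**2 - 5)**2 = (-5 + h**2)**2)
sqrt(((76 - 139) + d) + k(S)) = sqrt(((76 - 139) + 8) + (-5 + (-13)**2)**2) = sqrt((-63 + 8) + (-5 + 169)**2) = sqrt(-55 + 164**2) = sqrt(-55 + 26896) = sqrt(26841)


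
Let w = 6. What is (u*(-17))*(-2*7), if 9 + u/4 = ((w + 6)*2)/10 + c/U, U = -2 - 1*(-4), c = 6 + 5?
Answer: -5236/5 ≈ -1047.2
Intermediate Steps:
c = 11
U = 2 (U = -2 + 4 = 2)
u = -22/5 (u = -36 + 4*(((6 + 6)*2)/10 + 11/2) = -36 + 4*((12*2)*(⅒) + 11*(½)) = -36 + 4*(24*(⅒) + 11/2) = -36 + 4*(12/5 + 11/2) = -36 + 4*(79/10) = -36 + 158/5 = -22/5 ≈ -4.4000)
(u*(-17))*(-2*7) = (-22/5*(-17))*(-2*7) = (374/5)*(-14) = -5236/5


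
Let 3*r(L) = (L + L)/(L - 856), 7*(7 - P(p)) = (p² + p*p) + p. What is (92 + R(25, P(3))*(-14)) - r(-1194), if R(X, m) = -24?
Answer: 438302/1025 ≈ 427.61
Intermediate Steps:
P(p) = 7 - 2*p²/7 - p/7 (P(p) = 7 - ((p² + p*p) + p)/7 = 7 - ((p² + p²) + p)/7 = 7 - (2*p² + p)/7 = 7 - (p + 2*p²)/7 = 7 + (-2*p²/7 - p/7) = 7 - 2*p²/7 - p/7)
r(L) = 2*L/(3*(-856 + L)) (r(L) = ((L + L)/(L - 856))/3 = ((2*L)/(-856 + L))/3 = (2*L/(-856 + L))/3 = 2*L/(3*(-856 + L)))
(92 + R(25, P(3))*(-14)) - r(-1194) = (92 - 24*(-14)) - 2*(-1194)/(3*(-856 - 1194)) = (92 + 336) - 2*(-1194)/(3*(-2050)) = 428 - 2*(-1194)*(-1)/(3*2050) = 428 - 1*398/1025 = 428 - 398/1025 = 438302/1025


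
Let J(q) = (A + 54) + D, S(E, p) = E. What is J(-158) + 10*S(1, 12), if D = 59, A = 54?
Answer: 177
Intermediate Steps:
J(q) = 167 (J(q) = (54 + 54) + 59 = 108 + 59 = 167)
J(-158) + 10*S(1, 12) = 167 + 10*1 = 167 + 10 = 177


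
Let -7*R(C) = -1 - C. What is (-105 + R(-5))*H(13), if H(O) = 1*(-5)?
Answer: 3695/7 ≈ 527.86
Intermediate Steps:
R(C) = ⅐ + C/7 (R(C) = -(-1 - C)/7 = ⅐ + C/7)
H(O) = -5
(-105 + R(-5))*H(13) = (-105 + (⅐ + (⅐)*(-5)))*(-5) = (-105 + (⅐ - 5/7))*(-5) = (-105 - 4/7)*(-5) = -739/7*(-5) = 3695/7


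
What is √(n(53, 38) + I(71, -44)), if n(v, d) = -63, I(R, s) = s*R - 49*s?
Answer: I*√1031 ≈ 32.109*I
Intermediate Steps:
I(R, s) = -49*s + R*s (I(R, s) = R*s - 49*s = -49*s + R*s)
√(n(53, 38) + I(71, -44)) = √(-63 - 44*(-49 + 71)) = √(-63 - 44*22) = √(-63 - 968) = √(-1031) = I*√1031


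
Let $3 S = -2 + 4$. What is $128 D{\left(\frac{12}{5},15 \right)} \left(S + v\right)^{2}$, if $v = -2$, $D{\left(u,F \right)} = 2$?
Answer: $\frac{4096}{9} \approx 455.11$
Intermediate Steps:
$S = \frac{2}{3}$ ($S = \frac{-2 + 4}{3} = \frac{1}{3} \cdot 2 = \frac{2}{3} \approx 0.66667$)
$128 D{\left(\frac{12}{5},15 \right)} \left(S + v\right)^{2} = 128 \cdot 2 \left(\frac{2}{3} - 2\right)^{2} = 256 \left(- \frac{4}{3}\right)^{2} = 256 \cdot \frac{16}{9} = \frac{4096}{9}$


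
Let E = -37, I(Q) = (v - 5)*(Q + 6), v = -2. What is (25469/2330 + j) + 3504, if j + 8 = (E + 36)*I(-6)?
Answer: 8171149/2330 ≈ 3506.9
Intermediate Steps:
I(Q) = -42 - 7*Q (I(Q) = (-2 - 5)*(Q + 6) = -7*(6 + Q) = -42 - 7*Q)
j = -8 (j = -8 + (-37 + 36)*(-42 - 7*(-6)) = -8 - (-42 + 42) = -8 - 1*0 = -8 + 0 = -8)
(25469/2330 + j) + 3504 = (25469/2330 - 8) + 3504 = 6829/2330 + 3504 = 8171149/2330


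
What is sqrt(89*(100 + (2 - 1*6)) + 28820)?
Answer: 2*sqrt(9341) ≈ 193.30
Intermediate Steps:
sqrt(89*(100 + (2 - 1*6)) + 28820) = sqrt(89*(100 + (2 - 6)) + 28820) = sqrt(89*(100 - 4) + 28820) = sqrt(89*96 + 28820) = sqrt(8544 + 28820) = sqrt(37364) = 2*sqrt(9341)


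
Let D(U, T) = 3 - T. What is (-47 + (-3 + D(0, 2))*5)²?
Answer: 3249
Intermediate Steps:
(-47 + (-3 + D(0, 2))*5)² = (-47 + (-3 + (3 - 1*2))*5)² = (-47 + (-3 + (3 - 2))*5)² = (-47 + (-3 + 1)*5)² = (-47 - 2*5)² = (-47 - 10)² = (-57)² = 3249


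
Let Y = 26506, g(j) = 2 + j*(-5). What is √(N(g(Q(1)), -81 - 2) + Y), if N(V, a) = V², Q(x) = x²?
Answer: √26515 ≈ 162.83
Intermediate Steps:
g(j) = 2 - 5*j
√(N(g(Q(1)), -81 - 2) + Y) = √((2 - 5*1²)² + 26506) = √((2 - 5*1)² + 26506) = √((2 - 5)² + 26506) = √((-3)² + 26506) = √(9 + 26506) = √26515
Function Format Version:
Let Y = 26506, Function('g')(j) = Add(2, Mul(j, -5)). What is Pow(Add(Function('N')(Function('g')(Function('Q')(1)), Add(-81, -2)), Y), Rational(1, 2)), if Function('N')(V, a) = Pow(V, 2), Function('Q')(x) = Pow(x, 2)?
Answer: Pow(26515, Rational(1, 2)) ≈ 162.83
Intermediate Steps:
Function('g')(j) = Add(2, Mul(-5, j))
Pow(Add(Function('N')(Function('g')(Function('Q')(1)), Add(-81, -2)), Y), Rational(1, 2)) = Pow(Add(Pow(Add(2, Mul(-5, Pow(1, 2))), 2), 26506), Rational(1, 2)) = Pow(Add(Pow(Add(2, Mul(-5, 1)), 2), 26506), Rational(1, 2)) = Pow(Add(Pow(Add(2, -5), 2), 26506), Rational(1, 2)) = Pow(Add(Pow(-3, 2), 26506), Rational(1, 2)) = Pow(Add(9, 26506), Rational(1, 2)) = Pow(26515, Rational(1, 2))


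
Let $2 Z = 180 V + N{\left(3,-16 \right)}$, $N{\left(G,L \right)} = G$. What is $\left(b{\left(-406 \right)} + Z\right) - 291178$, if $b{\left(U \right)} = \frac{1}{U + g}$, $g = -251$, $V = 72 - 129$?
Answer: $- \frac{389346743}{1314} \approx -2.9631 \cdot 10^{5}$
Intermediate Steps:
$V = -57$
$b{\left(U \right)} = \frac{1}{-251 + U}$ ($b{\left(U \right)} = \frac{1}{U - 251} = \frac{1}{-251 + U}$)
$Z = - \frac{10257}{2}$ ($Z = \frac{180 \left(-57\right) + 3}{2} = \frac{-10260 + 3}{2} = \frac{1}{2} \left(-10257\right) = - \frac{10257}{2} \approx -5128.5$)
$\left(b{\left(-406 \right)} + Z\right) - 291178 = \left(\frac{1}{-251 - 406} - \frac{10257}{2}\right) - 291178 = \left(\frac{1}{-657} - \frac{10257}{2}\right) - 291178 = \left(- \frac{1}{657} - \frac{10257}{2}\right) - 291178 = - \frac{6738851}{1314} - 291178 = - \frac{389346743}{1314}$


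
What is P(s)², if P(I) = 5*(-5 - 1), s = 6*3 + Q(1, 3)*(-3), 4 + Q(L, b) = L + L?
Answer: 900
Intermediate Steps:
Q(L, b) = -4 + 2*L (Q(L, b) = -4 + (L + L) = -4 + 2*L)
s = 24 (s = 6*3 + (-4 + 2*1)*(-3) = 18 + (-4 + 2)*(-3) = 18 - 2*(-3) = 18 + 6 = 24)
P(I) = -30 (P(I) = 5*(-6) = -30)
P(s)² = (-30)² = 900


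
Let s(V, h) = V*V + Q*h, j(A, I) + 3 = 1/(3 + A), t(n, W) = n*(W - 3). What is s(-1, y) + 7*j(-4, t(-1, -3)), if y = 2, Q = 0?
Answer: -27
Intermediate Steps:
t(n, W) = n*(-3 + W)
j(A, I) = -3 + 1/(3 + A)
s(V, h) = V² (s(V, h) = V*V + 0*h = V² + 0 = V²)
s(-1, y) + 7*j(-4, t(-1, -3)) = (-1)² + 7*((-8 - 3*(-4))/(3 - 4)) = 1 + 7*((-8 + 12)/(-1)) = 1 + 7*(-1*4) = 1 + 7*(-4) = 1 - 28 = -27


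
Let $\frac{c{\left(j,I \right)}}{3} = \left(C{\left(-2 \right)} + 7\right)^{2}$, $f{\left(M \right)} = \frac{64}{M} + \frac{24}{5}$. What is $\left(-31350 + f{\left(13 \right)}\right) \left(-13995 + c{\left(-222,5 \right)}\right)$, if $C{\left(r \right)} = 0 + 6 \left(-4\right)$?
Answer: $\frac{26743285104}{65} \approx 4.1144 \cdot 10^{8}$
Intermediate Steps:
$C{\left(r \right)} = -24$ ($C{\left(r \right)} = 0 - 24 = -24$)
$f{\left(M \right)} = \frac{24}{5} + \frac{64}{M}$ ($f{\left(M \right)} = \frac{64}{M} + 24 \cdot \frac{1}{5} = \frac{64}{M} + \frac{24}{5} = \frac{24}{5} + \frac{64}{M}$)
$c{\left(j,I \right)} = 867$ ($c{\left(j,I \right)} = 3 \left(-24 + 7\right)^{2} = 3 \left(-17\right)^{2} = 3 \cdot 289 = 867$)
$\left(-31350 + f{\left(13 \right)}\right) \left(-13995 + c{\left(-222,5 \right)}\right) = \left(-31350 + \left(\frac{24}{5} + \frac{64}{13}\right)\right) \left(-13995 + 867\right) = \left(-31350 + \left(\frac{24}{5} + 64 \cdot \frac{1}{13}\right)\right) \left(-13128\right) = \left(-31350 + \left(\frac{24}{5} + \frac{64}{13}\right)\right) \left(-13128\right) = \left(-31350 + \frac{632}{65}\right) \left(-13128\right) = \left(- \frac{2037118}{65}\right) \left(-13128\right) = \frac{26743285104}{65}$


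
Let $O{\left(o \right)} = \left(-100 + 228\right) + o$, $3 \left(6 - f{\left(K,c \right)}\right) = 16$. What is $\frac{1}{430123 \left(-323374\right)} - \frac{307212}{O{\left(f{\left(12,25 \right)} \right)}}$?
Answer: $- \frac{64095449807631829}{26844484835386} \approx -2387.7$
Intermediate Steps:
$f{\left(K,c \right)} = \frac{2}{3}$ ($f{\left(K,c \right)} = 6 - \frac{16}{3} = \frac{2}{3}$)
$O{\left(o \right)} = 128 + o$
$\frac{1}{430123 \left(-323374\right)} - \frac{307212}{O{\left(f{\left(12,25 \right)} \right)}} = \frac{1}{430123 \left(-323374\right)} - \frac{307212}{128 + \frac{2}{3}} = \frac{1}{430123} \left(- \frac{1}{323374}\right) - \frac{307212}{\frac{386}{3}} = - \frac{1}{139090595002} - \frac{460818}{193} = - \frac{64095449807631829}{26844484835386}$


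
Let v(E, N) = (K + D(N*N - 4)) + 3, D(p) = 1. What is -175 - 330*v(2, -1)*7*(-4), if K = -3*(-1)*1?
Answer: 64505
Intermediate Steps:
K = 3 (K = 3*1 = 3)
v(E, N) = 7 (v(E, N) = (3 + 1) + 3 = 4 + 3 = 7)
-175 - 330*v(2, -1)*7*(-4) = -175 - 330*7*7*(-4) = -175 - 16170*(-4) = -175 - 330*(-196) = -175 + 64680 = 64505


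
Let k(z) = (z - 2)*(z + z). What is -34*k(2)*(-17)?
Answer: 0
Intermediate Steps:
k(z) = 2*z*(-2 + z) (k(z) = (-2 + z)*(2*z) = 2*z*(-2 + z))
-34*k(2)*(-17) = -68*2*(-2 + 2)*(-17) = -68*2*0*(-17) = -34*0*(-17) = 0*(-17) = 0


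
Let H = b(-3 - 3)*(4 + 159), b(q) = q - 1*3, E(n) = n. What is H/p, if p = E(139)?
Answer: -1467/139 ≈ -10.554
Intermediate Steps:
p = 139
b(q) = -3 + q (b(q) = q - 3 = -3 + q)
H = -1467 (H = (-3 + (-3 - 3))*(4 + 159) = (-3 - 6)*163 = -9*163 = -1467)
H/p = -1467/139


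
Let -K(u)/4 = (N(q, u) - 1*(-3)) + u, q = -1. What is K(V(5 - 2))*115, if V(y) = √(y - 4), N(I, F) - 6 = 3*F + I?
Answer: -3680 - 1840*I ≈ -3680.0 - 1840.0*I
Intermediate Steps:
N(I, F) = 6 + I + 3*F (N(I, F) = 6 + (3*F + I) = 6 + (I + 3*F) = 6 + I + 3*F)
V(y) = √(-4 + y)
K(u) = -32 - 16*u (K(u) = -4*(((6 - 1 + 3*u) - 1*(-3)) + u) = -4*(((5 + 3*u) + 3) + u) = -4*((8 + 3*u) + u) = -4*(8 + 4*u) = -32 - 16*u)
K(V(5 - 2))*115 = (-32 - 16*√(-4 + (5 - 2)))*115 = (-32 - 16*√(-4 + 3))*115 = (-32 - 16*I)*115 = -3680 - 1840*I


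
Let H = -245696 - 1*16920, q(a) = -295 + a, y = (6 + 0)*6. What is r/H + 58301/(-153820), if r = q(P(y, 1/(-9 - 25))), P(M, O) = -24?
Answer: -3815426709/10098898280 ≈ -0.37781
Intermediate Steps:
y = 36 (y = 6*6 = 36)
H = -262616 (H = -245696 - 16920 = -262616)
r = -319 (r = -295 - 24 = -319)
r/H + 58301/(-153820) = -319/(-262616) + 58301/(-153820) = -319*(-1/262616) + 58301*(-1/153820) = 319/262616 - 58301/153820 = -3815426709/10098898280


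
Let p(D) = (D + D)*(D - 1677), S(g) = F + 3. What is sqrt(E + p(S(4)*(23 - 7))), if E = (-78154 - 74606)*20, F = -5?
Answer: 4*I*sqrt(184114) ≈ 1716.3*I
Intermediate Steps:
S(g) = -2 (S(g) = -5 + 3 = -2)
p(D) = 2*D*(-1677 + D) (p(D) = (2*D)*(-1677 + D) = 2*D*(-1677 + D))
E = -3055200 (E = -152760*20 = -3055200)
sqrt(E + p(S(4)*(23 - 7))) = sqrt(-3055200 + 2*(-2*(23 - 7))*(-1677 - 2*(23 - 7))) = sqrt(-3055200 + 2*(-2*16)*(-1677 - 2*16)) = sqrt(-3055200 + 2*(-32)*(-1677 - 32)) = sqrt(-3055200 + 2*(-32)*(-1709)) = sqrt(-3055200 + 109376) = sqrt(-2945824) = 4*I*sqrt(184114)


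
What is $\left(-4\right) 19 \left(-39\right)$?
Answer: $2964$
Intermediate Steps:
$\left(-4\right) 19 \left(-39\right) = \left(-76\right) \left(-39\right) = 2964$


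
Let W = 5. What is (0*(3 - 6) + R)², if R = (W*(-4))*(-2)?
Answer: 1600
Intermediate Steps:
R = 40 (R = (5*(-4))*(-2) = -20*(-2) = 40)
(0*(3 - 6) + R)² = (0*(3 - 6) + 40)² = (0*(-3) + 40)² = (0 + 40)² = 40² = 1600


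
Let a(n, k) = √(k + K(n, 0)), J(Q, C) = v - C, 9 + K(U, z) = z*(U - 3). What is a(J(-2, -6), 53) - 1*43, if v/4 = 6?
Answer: -43 + 2*√11 ≈ -36.367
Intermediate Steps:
v = 24 (v = 4*6 = 24)
K(U, z) = -9 + z*(-3 + U) (K(U, z) = -9 + z*(U - 3) = -9 + z*(-3 + U))
J(Q, C) = 24 - C
a(n, k) = √(-9 + k) (a(n, k) = √(k + (-9 - 3*0 + n*0)) = √(k + (-9 + 0 + 0)) = √(k - 9) = √(-9 + k))
a(J(-2, -6), 53) - 1*43 = √(-9 + 53) - 1*43 = √44 - 43 = 2*√11 - 43 = -43 + 2*√11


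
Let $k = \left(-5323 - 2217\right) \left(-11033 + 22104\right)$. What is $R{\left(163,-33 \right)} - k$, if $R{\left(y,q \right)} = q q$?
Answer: $83476429$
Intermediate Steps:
$R{\left(y,q \right)} = q^{2}$
$k = -83475340$ ($k = \left(-7540\right) 11071 = -83475340$)
$R{\left(163,-33 \right)} - k = \left(-33\right)^{2} - -83475340 = 1089 + 83475340 = 83476429$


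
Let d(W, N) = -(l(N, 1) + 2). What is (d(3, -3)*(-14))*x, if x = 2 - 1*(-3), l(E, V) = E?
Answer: -70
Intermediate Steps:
x = 5 (x = 2 + 3 = 5)
d(W, N) = -2 - N (d(W, N) = -(N + 2) = -(2 + N) = -2 - N)
(d(3, -3)*(-14))*x = ((-2 - 1*(-3))*(-14))*5 = ((-2 + 3)*(-14))*5 = (1*(-14))*5 = -14*5 = -70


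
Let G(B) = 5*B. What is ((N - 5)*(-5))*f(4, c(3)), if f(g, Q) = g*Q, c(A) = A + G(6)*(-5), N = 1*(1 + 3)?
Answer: -2940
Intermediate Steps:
N = 4 (N = 1*4 = 4)
c(A) = -150 + A (c(A) = A + (5*6)*(-5) = A + 30*(-5) = A - 150 = -150 + A)
f(g, Q) = Q*g
((N - 5)*(-5))*f(4, c(3)) = ((4 - 5)*(-5))*((-150 + 3)*4) = (-1*(-5))*(-147*4) = 5*(-588) = -2940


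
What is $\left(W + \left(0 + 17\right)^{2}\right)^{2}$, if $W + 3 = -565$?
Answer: $77841$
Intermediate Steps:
$W = -568$ ($W = -3 - 565 = -568$)
$\left(W + \left(0 + 17\right)^{2}\right)^{2} = \left(-568 + \left(0 + 17\right)^{2}\right)^{2} = \left(-568 + 17^{2}\right)^{2} = \left(-568 + 289\right)^{2} = \left(-279\right)^{2} = 77841$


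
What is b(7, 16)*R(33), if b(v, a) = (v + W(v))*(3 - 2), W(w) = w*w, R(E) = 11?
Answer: 616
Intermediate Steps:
W(w) = w²
b(v, a) = v + v² (b(v, a) = (v + v²)*(3 - 2) = (v + v²)*1 = v + v²)
b(7, 16)*R(33) = (7*(1 + 7))*11 = (7*8)*11 = 56*11 = 616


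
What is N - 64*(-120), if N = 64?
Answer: 7744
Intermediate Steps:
N - 64*(-120) = 64 - 64*(-120) = 64 + 7680 = 7744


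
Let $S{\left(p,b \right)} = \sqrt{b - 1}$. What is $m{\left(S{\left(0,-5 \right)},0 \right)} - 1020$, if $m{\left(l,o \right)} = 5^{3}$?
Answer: $-895$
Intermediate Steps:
$S{\left(p,b \right)} = \sqrt{-1 + b}$
$m{\left(l,o \right)} = 125$
$m{\left(S{\left(0,-5 \right)},0 \right)} - 1020 = 125 - 1020 = -895$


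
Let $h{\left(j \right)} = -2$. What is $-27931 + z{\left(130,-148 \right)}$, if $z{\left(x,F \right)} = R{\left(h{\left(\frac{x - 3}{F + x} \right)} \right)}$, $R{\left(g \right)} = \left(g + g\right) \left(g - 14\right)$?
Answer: $-27867$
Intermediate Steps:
$R{\left(g \right)} = 2 g \left(-14 + g\right)$
$z{\left(x,F \right)} = 64$ ($z{\left(x,F \right)} = 2 \left(-2\right) \left(-14 - 2\right) = 2 \left(-2\right) \left(-16\right) = 64$)
$-27931 + z{\left(130,-148 \right)} = -27931 + 64 = -27867$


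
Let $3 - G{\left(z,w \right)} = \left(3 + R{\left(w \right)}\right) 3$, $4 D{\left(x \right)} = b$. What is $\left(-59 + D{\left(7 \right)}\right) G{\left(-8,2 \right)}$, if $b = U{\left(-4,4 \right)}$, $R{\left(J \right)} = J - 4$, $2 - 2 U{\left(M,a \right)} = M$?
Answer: $0$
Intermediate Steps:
$U{\left(M,a \right)} = 1 - \frac{M}{2}$
$R{\left(J \right)} = -4 + J$ ($R{\left(J \right)} = J - 4 = -4 + J$)
$b = 3$ ($b = 1 - -2 = 1 + 2 = 3$)
$D{\left(x \right)} = \frac{3}{4}$ ($D{\left(x \right)} = \frac{1}{4} \cdot 3 = \frac{3}{4}$)
$G{\left(z,w \right)} = 6 - 3 w$ ($G{\left(z,w \right)} = 3 - \left(3 + \left(-4 + w\right)\right) 3 = 3 - \left(-1 + w\right) 3 = 3 - \left(-3 + 3 w\right) = 6 - 3 w$)
$\left(-59 + D{\left(7 \right)}\right) G{\left(-8,2 \right)} = \left(-59 + \frac{3}{4}\right) \left(6 - 6\right) = - \frac{233 \left(6 - 6\right)}{4} = \left(- \frac{233}{4}\right) 0 = 0$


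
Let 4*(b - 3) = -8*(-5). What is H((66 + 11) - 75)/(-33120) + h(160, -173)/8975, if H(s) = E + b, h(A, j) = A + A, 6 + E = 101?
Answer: 10699/330280 ≈ 0.032394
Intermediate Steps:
E = 95 (E = -6 + 101 = 95)
b = 13 (b = 3 + (-8*(-5))/4 = 3 + (1/4)*40 = 3 + 10 = 13)
h(A, j) = 2*A
H(s) = 108 (H(s) = 95 + 13 = 108)
H((66 + 11) - 75)/(-33120) + h(160, -173)/8975 = 108/(-33120) + (2*160)/8975 = 108*(-1/33120) + 320*(1/8975) = -3/920 + 64/1795 = 10699/330280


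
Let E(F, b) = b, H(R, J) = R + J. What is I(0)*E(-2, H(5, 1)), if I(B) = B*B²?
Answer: 0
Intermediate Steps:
H(R, J) = J + R
I(B) = B³
I(0)*E(-2, H(5, 1)) = 0³*(1 + 5) = 0*6 = 0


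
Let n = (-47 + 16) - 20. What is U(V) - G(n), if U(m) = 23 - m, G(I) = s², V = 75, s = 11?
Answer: -173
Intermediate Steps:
n = -51 (n = -31 - 20 = -51)
G(I) = 121 (G(I) = 11² = 121)
U(V) - G(n) = (23 - 1*75) - 1*121 = (23 - 75) - 121 = -52 - 121 = -173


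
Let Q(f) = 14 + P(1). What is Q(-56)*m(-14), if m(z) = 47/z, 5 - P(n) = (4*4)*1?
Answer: -141/14 ≈ -10.071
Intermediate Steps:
P(n) = -11 (P(n) = 5 - 4*4 = 5 - 16 = -11)
Q(f) = 3 (Q(f) = 14 - 11 = 3)
Q(-56)*m(-14) = 3*(47/(-14)) = 3*(47*(-1/14)) = 3*(-47/14) = -141/14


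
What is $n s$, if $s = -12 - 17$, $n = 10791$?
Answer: $-312939$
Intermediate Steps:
$s = -29$
$n s = 10791 \left(-29\right) = -312939$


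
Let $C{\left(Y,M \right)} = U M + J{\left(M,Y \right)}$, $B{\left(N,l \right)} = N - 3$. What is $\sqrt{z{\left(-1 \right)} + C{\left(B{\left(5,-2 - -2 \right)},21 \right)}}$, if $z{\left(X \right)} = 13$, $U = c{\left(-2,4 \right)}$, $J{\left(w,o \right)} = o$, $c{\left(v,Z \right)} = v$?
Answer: $3 i \sqrt{3} \approx 5.1962 i$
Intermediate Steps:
$B{\left(N,l \right)} = -3 + N$
$U = -2$
$C{\left(Y,M \right)} = Y - 2 M$ ($C{\left(Y,M \right)} = - 2 M + Y = Y - 2 M$)
$\sqrt{z{\left(-1 \right)} + C{\left(B{\left(5,-2 - -2 \right)},21 \right)}} = \sqrt{13 + \left(\left(-3 + 5\right) - 42\right)} = \sqrt{13 + \left(2 - 42\right)} = \sqrt{13 - 40} = \sqrt{-27} = 3 i \sqrt{3}$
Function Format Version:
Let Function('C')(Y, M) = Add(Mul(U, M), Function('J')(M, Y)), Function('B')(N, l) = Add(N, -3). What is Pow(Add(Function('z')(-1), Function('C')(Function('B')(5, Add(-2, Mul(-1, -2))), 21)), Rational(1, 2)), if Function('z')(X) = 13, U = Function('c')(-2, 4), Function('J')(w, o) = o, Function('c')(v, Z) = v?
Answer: Mul(3, I, Pow(3, Rational(1, 2))) ≈ Mul(5.1962, I)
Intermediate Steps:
Function('B')(N, l) = Add(-3, N)
U = -2
Function('C')(Y, M) = Add(Y, Mul(-2, M)) (Function('C')(Y, M) = Add(Mul(-2, M), Y) = Add(Y, Mul(-2, M)))
Pow(Add(Function('z')(-1), Function('C')(Function('B')(5, Add(-2, Mul(-1, -2))), 21)), Rational(1, 2)) = Pow(Add(13, Add(Add(-3, 5), Mul(-2, 21))), Rational(1, 2)) = Pow(Add(13, Add(2, -42)), Rational(1, 2)) = Pow(Add(13, -40), Rational(1, 2)) = Pow(-27, Rational(1, 2)) = Mul(3, I, Pow(3, Rational(1, 2)))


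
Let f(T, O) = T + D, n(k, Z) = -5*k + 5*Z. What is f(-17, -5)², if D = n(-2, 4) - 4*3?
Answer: 1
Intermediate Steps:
D = 18 (D = (-5*(-2) + 5*4) - 4*3 = (10 + 20) - 12 = 30 - 12 = 18)
f(T, O) = 18 + T (f(T, O) = T + 18 = 18 + T)
f(-17, -5)² = (18 - 17)² = 1² = 1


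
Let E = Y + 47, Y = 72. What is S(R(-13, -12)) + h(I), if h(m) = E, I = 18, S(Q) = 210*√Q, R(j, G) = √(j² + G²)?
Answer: 119 + 210*313^(¼) ≈ 1002.3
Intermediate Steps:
R(j, G) = √(G² + j²)
E = 119 (E = 72 + 47 = 119)
h(m) = 119
S(R(-13, -12)) + h(I) = 210*√(√((-12)² + (-13)²)) + 119 = 210*√(√(144 + 169)) + 119 = 210*√(√313) + 119 = 210*313^(¼) + 119 = 119 + 210*313^(¼)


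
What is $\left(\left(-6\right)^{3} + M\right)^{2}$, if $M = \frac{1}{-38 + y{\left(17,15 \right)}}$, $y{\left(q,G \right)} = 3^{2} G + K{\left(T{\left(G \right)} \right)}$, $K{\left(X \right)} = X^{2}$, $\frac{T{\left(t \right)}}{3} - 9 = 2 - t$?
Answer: $\frac{2709723025}{58081} \approx 46654.0$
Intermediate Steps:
$T{\left(t \right)} = 33 - 3 t$ ($T{\left(t \right)} = 27 + 3 \left(2 - t\right) = 27 - \left(-6 + 3 t\right) = 33 - 3 t$)
$y{\left(q,G \right)} = \left(33 - 3 G\right)^{2} + 9 G$ ($y{\left(q,G \right)} = 3^{2} G + \left(33 - 3 G\right)^{2} = 9 G + \left(33 - 3 G\right)^{2} = \left(33 - 3 G\right)^{2} + 9 G$)
$M = \frac{1}{241}$ ($M = \frac{1}{-38 + \left(9 \cdot 15 + 9 \left(-11 + 15\right)^{2}\right)} = \frac{1}{-38 + \left(135 + 9 \cdot 4^{2}\right)} = \frac{1}{-38 + \left(135 + 9 \cdot 16\right)} = \frac{1}{-38 + \left(135 + 144\right)} = \frac{1}{-38 + 279} = \frac{1}{241} \approx 0.0041494$)
$\left(\left(-6\right)^{3} + M\right)^{2} = \left(\left(-6\right)^{3} + \frac{1}{241}\right)^{2} = \left(-216 + \frac{1}{241}\right)^{2} = \left(- \frac{52055}{241}\right)^{2} = \frac{2709723025}{58081}$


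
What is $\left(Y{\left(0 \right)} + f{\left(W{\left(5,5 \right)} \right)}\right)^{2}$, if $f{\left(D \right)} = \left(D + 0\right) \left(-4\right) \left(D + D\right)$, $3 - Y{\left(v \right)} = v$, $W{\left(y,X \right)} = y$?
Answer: $38809$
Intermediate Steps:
$Y{\left(v \right)} = 3 - v$
$f{\left(D \right)} = - 8 D^{2}$ ($f{\left(D \right)} = D \left(-4\right) 2 D = - 4 D 2 D = - 8 D^{2}$)
$\left(Y{\left(0 \right)} + f{\left(W{\left(5,5 \right)} \right)}\right)^{2} = \left(\left(3 - 0\right) - 8 \cdot 5^{2}\right)^{2} = \left(\left(3 + 0\right) - 200\right)^{2} = \left(3 - 200\right)^{2} = \left(-197\right)^{2} = 38809$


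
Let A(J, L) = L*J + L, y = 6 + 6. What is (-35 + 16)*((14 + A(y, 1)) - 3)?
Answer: -456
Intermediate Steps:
y = 12
A(J, L) = L + J*L (A(J, L) = J*L + L = L + J*L)
(-35 + 16)*((14 + A(y, 1)) - 3) = (-35 + 16)*((14 + 1*(1 + 12)) - 3) = -19*((14 + 1*13) - 3) = -19*((14 + 13) - 3) = -19*(27 - 3) = -19*24 = -456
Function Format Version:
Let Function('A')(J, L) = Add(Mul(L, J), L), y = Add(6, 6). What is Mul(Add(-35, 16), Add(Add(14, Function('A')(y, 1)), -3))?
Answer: -456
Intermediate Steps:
y = 12
Function('A')(J, L) = Add(L, Mul(J, L)) (Function('A')(J, L) = Add(Mul(J, L), L) = Add(L, Mul(J, L)))
Mul(Add(-35, 16), Add(Add(14, Function('A')(y, 1)), -3)) = Mul(Add(-35, 16), Add(Add(14, Mul(1, Add(1, 12))), -3)) = Mul(-19, Add(Add(14, Mul(1, 13)), -3)) = Mul(-19, Add(Add(14, 13), -3)) = Mul(-19, Add(27, -3)) = Mul(-19, 24) = -456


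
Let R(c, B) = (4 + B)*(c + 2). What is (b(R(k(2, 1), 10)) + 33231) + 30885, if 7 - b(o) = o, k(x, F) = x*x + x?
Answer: 64011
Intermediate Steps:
k(x, F) = x + x**2 (k(x, F) = x**2 + x = x + x**2)
R(c, B) = (2 + c)*(4 + B) (R(c, B) = (4 + B)*(2 + c) = (2 + c)*(4 + B))
b(o) = 7 - o
(b(R(k(2, 1), 10)) + 33231) + 30885 = ((7 - (8 + 2*10 + 4*(2*(1 + 2)) + 10*(2*(1 + 2)))) + 33231) + 30885 = ((7 - (8 + 20 + 4*(2*3) + 10*(2*3))) + 33231) + 30885 = ((7 - (8 + 20 + 4*6 + 10*6)) + 33231) + 30885 = ((7 - (8 + 20 + 24 + 60)) + 33231) + 30885 = ((7 - 1*112) + 33231) + 30885 = ((7 - 112) + 33231) + 30885 = (-105 + 33231) + 30885 = 33126 + 30885 = 64011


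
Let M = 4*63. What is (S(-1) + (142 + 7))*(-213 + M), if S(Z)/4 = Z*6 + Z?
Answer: 4719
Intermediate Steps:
S(Z) = 28*Z (S(Z) = 4*(Z*6 + Z) = 4*(6*Z + Z) = 4*(7*Z) = 28*Z)
M = 252
(S(-1) + (142 + 7))*(-213 + M) = (28*(-1) + (142 + 7))*(-213 + 252) = (-28 + 149)*39 = 121*39 = 4719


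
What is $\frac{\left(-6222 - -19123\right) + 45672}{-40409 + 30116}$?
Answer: $- \frac{58573}{10293} \approx -5.6906$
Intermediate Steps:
$\frac{\left(-6222 - -19123\right) + 45672}{-40409 + 30116} = \frac{\left(-6222 + 19123\right) + 45672}{-10293} = \left(12901 + 45672\right) \left(- \frac{1}{10293}\right) = 58573 \left(- \frac{1}{10293}\right) = - \frac{58573}{10293}$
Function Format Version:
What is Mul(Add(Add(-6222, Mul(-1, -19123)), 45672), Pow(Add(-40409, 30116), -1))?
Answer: Rational(-58573, 10293) ≈ -5.6906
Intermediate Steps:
Mul(Add(Add(-6222, Mul(-1, -19123)), 45672), Pow(Add(-40409, 30116), -1)) = Mul(Add(Add(-6222, 19123), 45672), Pow(-10293, -1)) = Mul(Add(12901, 45672), Rational(-1, 10293)) = Mul(58573, Rational(-1, 10293)) = Rational(-58573, 10293)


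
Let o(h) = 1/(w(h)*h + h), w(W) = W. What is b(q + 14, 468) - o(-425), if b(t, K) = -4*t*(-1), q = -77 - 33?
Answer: -69196801/180200 ≈ -384.00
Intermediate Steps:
q = -110
o(h) = 1/(h + h**2) (o(h) = 1/(h*h + h) = 1/(h**2 + h) = 1/(h + h**2))
b(t, K) = 4*t
b(q + 14, 468) - o(-425) = 4*(-110 + 14) - 1/((-425)*(1 - 425)) = 4*(-96) - (-1)/(425*(-424)) = -384 - (-1)*(-1)/(425*424) = -384 - 1*1/180200 = -384 - 1/180200 = -69196801/180200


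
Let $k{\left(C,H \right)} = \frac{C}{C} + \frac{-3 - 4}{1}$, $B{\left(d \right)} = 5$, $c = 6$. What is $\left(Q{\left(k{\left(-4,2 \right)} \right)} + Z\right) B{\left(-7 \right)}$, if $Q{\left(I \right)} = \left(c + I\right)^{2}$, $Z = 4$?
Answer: $20$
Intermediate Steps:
$k{\left(C,H \right)} = -6$ ($k{\left(C,H \right)} = 1 + \left(-3 - 4\right) 1 = 1 - 7 = -6$)
$Q{\left(I \right)} = \left(6 + I\right)^{2}$
$\left(Q{\left(k{\left(-4,2 \right)} \right)} + Z\right) B{\left(-7 \right)} = \left(\left(6 - 6\right)^{2} + 4\right) 5 = \left(0^{2} + 4\right) 5 = \left(0 + 4\right) 5 = 4 \cdot 5 = 20$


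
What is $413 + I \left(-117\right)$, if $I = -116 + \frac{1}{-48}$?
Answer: $\frac{223799}{16} \approx 13987.0$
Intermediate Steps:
$I = - \frac{5569}{48}$ ($I = -116 - \frac{1}{48} = - \frac{5569}{48} \approx -116.02$)
$413 + I \left(-117\right) = 413 - - \frac{217191}{16} = 413 + \frac{217191}{16} = \frac{223799}{16}$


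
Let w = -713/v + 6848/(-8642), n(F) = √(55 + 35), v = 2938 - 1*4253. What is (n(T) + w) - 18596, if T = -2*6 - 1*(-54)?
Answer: -105666032227/5682115 + 3*√10 ≈ -18587.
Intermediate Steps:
v = -1315 (v = 2938 - 4253 = -1315)
T = 42 (T = -12 + 54 = 42)
n(F) = 3*√10 (n(F) = √90 = 3*√10)
w = -1421687/5682115 (w = -713/(-1315) + 6848/(-8642) = -713*(-1/1315) + 6848*(-1/8642) = 713/1315 - 3424/4321 = -1421687/5682115 ≈ -0.25020)
(n(T) + w) - 18596 = (3*√10 - 1421687/5682115) - 18596 = (-1421687/5682115 + 3*√10) - 18596 = -105666032227/5682115 + 3*√10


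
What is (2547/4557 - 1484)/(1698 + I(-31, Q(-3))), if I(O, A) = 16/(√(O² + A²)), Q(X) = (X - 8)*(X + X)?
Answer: -10171908053151/11643131515414 + 9013388*√5317/5821565757707 ≈ -0.87353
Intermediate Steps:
Q(X) = 2*X*(-8 + X) (Q(X) = (-8 + X)*(2*X) = 2*X*(-8 + X))
I(O, A) = 16/√(A² + O²) (I(O, A) = 16/(√(A² + O²)) = 16/√(A² + O²))
(2547/4557 - 1484)/(1698 + I(-31, Q(-3))) = (2547/4557 - 1484)/(1698 + 16/√((2*(-3)*(-8 - 3))² + (-31)²)) = (2547*(1/4557) - 1484)/(1698 + 16/√((2*(-3)*(-11))² + 961)) = (849/1519 - 1484)/(1698 + 16/√(66² + 961)) = -2253347/(1519*(1698 + 16/√(4356 + 961))) = -2253347/(1519*(1698 + 16/√5317)) = -2253347/(1519*(1698 + 16*(√5317/5317))) = -2253347/(1519*(1698 + 16*√5317/5317))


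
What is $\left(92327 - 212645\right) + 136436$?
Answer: $16118$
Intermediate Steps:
$\left(92327 - 212645\right) + 136436 = -120318 + 136436 = 16118$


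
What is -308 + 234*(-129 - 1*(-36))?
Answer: -22070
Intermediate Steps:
-308 + 234*(-129 - 1*(-36)) = -308 + 234*(-129 + 36) = -308 + 234*(-93) = -308 - 21762 = -22070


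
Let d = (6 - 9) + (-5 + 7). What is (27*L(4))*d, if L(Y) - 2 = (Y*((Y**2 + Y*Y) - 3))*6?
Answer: -18846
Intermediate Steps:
d = -1 (d = -3 + 2 = -1)
L(Y) = 2 + 6*Y*(-3 + 2*Y**2) (L(Y) = 2 + (Y*((Y**2 + Y*Y) - 3))*6 = 2 + (Y*((Y**2 + Y**2) - 3))*6 = 2 + (Y*(2*Y**2 - 3))*6 = 2 + (Y*(-3 + 2*Y**2))*6 = 2 + 6*Y*(-3 + 2*Y**2))
(27*L(4))*d = (27*(2 - 18*4 + 12*4**3))*(-1) = (27*(2 - 72 + 12*64))*(-1) = (27*(2 - 72 + 768))*(-1) = (27*698)*(-1) = 18846*(-1) = -18846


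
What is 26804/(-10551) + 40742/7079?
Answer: 240123326/74690529 ≈ 3.2149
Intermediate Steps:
26804/(-10551) + 40742/7079 = 26804*(-1/10551) + 40742*(1/7079) = -26804/10551 + 40742/7079 = 240123326/74690529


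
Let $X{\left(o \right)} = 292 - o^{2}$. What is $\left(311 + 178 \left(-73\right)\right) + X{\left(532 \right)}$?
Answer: $-295415$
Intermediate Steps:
$\left(311 + 178 \left(-73\right)\right) + X{\left(532 \right)} = \left(311 + 178 \left(-73\right)\right) + \left(292 - 532^{2}\right) = \left(311 - 12994\right) + \left(292 - 283024\right) = -12683 + \left(292 - 283024\right) = -12683 - 282732 = -295415$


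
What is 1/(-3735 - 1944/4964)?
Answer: -1241/4635621 ≈ -0.00026771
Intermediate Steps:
1/(-3735 - 1944/4964) = 1/(-3735 - 1944*1/4964) = 1/(-3735 - 486/1241) = 1/(-4635621/1241) = -1241/4635621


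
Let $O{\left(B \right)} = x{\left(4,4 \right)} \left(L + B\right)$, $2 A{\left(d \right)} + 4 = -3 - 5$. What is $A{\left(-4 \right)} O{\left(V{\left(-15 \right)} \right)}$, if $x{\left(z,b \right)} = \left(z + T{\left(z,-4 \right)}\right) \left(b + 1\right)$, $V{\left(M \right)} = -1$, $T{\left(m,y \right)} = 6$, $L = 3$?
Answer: $-600$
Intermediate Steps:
$A{\left(d \right)} = -6$ ($A{\left(d \right)} = -2 + \frac{-3 - 5}{2} = -2 + \frac{1}{2} \left(-8\right) = -2 - 4 = -6$)
$x{\left(z,b \right)} = \left(1 + b\right) \left(6 + z\right)$ ($x{\left(z,b \right)} = \left(z + 6\right) \left(b + 1\right) = \left(6 + z\right) \left(1 + b\right) = \left(1 + b\right) \left(6 + z\right)$)
$O{\left(B \right)} = 150 + 50 B$ ($O{\left(B \right)} = \left(6 + 4 + 6 \cdot 4 + 4 \cdot 4\right) \left(3 + B\right) = \left(6 + 4 + 24 + 16\right) \left(3 + B\right) = 50 \left(3 + B\right) = 150 + 50 B$)
$A{\left(-4 \right)} O{\left(V{\left(-15 \right)} \right)} = - 6 \left(150 + 50 \left(-1\right)\right) = - 6 \left(150 - 50\right) = \left(-6\right) 100 = -600$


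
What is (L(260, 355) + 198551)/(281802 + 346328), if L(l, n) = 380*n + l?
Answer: 333711/628130 ≈ 0.53128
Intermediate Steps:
L(l, n) = l + 380*n
(L(260, 355) + 198551)/(281802 + 346328) = ((260 + 380*355) + 198551)/(281802 + 346328) = ((260 + 134900) + 198551)/628130 = (135160 + 198551)*(1/628130) = 333711*(1/628130) = 333711/628130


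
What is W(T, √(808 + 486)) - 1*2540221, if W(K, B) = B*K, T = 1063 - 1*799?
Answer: -2540221 + 264*√1294 ≈ -2.5307e+6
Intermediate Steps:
T = 264 (T = 1063 - 799 = 264)
W(T, √(808 + 486)) - 1*2540221 = √(808 + 486)*264 - 1*2540221 = √1294*264 - 2540221 = 264*√1294 - 2540221 = -2540221 + 264*√1294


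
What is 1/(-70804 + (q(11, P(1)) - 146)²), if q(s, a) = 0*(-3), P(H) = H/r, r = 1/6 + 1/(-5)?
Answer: -1/49488 ≈ -2.0207e-5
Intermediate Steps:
r = -1/30 (r = 1*(⅙) + 1*(-⅕) = ⅙ - ⅕ = -1/30 ≈ -0.033333)
P(H) = -30*H (P(H) = H/(-1/30) = -30*H)
q(s, a) = 0
1/(-70804 + (q(11, P(1)) - 146)²) = 1/(-70804 + (0 - 146)²) = 1/(-70804 + (-146)²) = 1/(-70804 + 21316) = 1/(-49488) = -1/49488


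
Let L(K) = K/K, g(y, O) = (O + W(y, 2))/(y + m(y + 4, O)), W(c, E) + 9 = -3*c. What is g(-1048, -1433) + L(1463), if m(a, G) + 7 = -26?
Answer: -27/47 ≈ -0.57447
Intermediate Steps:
W(c, E) = -9 - 3*c
m(a, G) = -33 (m(a, G) = -7 - 26 = -33)
g(y, O) = (-9 + O - 3*y)/(-33 + y) (g(y, O) = (O + (-9 - 3*y))/(y - 33) = (-9 + O - 3*y)/(-33 + y))
L(K) = 1
g(-1048, -1433) + L(1463) = (-9 - 1433 - 3*(-1048))/(-33 - 1048) + 1 = (-9 - 1433 + 3144)/(-1081) + 1 = -1/1081*1702 + 1 = -74/47 + 1 = -27/47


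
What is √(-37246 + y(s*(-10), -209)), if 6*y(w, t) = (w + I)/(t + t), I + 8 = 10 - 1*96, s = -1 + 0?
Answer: I*√1626941063/209 ≈ 192.99*I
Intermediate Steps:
s = -1
I = -94 (I = -8 + (10 - 1*96) = -8 + (10 - 96) = -8 - 86 = -94)
y(w, t) = (-94 + w)/(12*t) (y(w, t) = ((w - 94)/(t + t))/6 = ((-94 + w)/((2*t)))/6 = ((-94 + w)*(1/(2*t)))/6 = ((-94 + w)/(2*t))/6 = (-94 + w)/(12*t))
√(-37246 + y(s*(-10), -209)) = √(-37246 + (1/12)*(-94 - 1*(-10))/(-209)) = √(-37246 + (1/12)*(-1/209)*(-94 + 10)) = √(-37246 + (1/12)*(-1/209)*(-84)) = √(-37246 + 7/209) = √(-7784407/209) = I*√1626941063/209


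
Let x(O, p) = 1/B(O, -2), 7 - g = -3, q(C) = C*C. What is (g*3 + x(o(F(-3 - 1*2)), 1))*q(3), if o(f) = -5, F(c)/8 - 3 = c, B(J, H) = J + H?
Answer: 1881/7 ≈ 268.71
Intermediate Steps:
B(J, H) = H + J
q(C) = C²
F(c) = 24 + 8*c
g = 10 (g = 7 - 1*(-3) = 7 + 3 = 10)
x(O, p) = 1/(-2 + O)
(g*3 + x(o(F(-3 - 1*2)), 1))*q(3) = (10*3 + 1/(-2 - 5))*3² = (30 + 1/(-7))*9 = (30 - ⅐)*9 = (209/7)*9 = 1881/7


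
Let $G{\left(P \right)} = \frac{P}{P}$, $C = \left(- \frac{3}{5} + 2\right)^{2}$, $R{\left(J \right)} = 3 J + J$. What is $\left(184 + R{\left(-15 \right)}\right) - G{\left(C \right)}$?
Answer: $123$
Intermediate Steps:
$R{\left(J \right)} = 4 J$
$C = \frac{49}{25}$ ($C = \left(\left(-3\right) \frac{1}{5} + 2\right)^{2} = \left(- \frac{3}{5} + 2\right)^{2} = \left(\frac{7}{5}\right)^{2} = \frac{49}{25} \approx 1.96$)
$G{\left(P \right)} = 1$
$\left(184 + R{\left(-15 \right)}\right) - G{\left(C \right)} = \left(184 + 4 \left(-15\right)\right) - 1 = \left(184 - 60\right) - 1 = 124 - 1 = 123$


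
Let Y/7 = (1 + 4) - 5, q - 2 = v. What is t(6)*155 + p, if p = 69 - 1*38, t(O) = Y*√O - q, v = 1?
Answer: -434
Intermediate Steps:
q = 3 (q = 2 + 1 = 3)
Y = 0 (Y = 7*((1 + 4) - 5) = 7*(5 - 5) = 7*0 = 0)
t(O) = -3 (t(O) = 0*√O - 1*3 = 0 - 3 = -3)
p = 31 (p = 69 - 38 = 31)
t(6)*155 + p = -3*155 + 31 = -465 + 31 = -434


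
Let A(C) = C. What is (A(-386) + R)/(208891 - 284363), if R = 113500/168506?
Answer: 8116227/1589685604 ≈ 0.0051056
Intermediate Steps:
R = 56750/84253 (R = 113500*(1/168506) = 56750/84253 ≈ 0.67357)
(A(-386) + R)/(208891 - 284363) = (-386 + 56750/84253)/(208891 - 284363) = -32464908/84253/(-75472) = -32464908/84253*(-1/75472) = 8116227/1589685604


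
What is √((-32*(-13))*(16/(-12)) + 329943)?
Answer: √2964495/3 ≈ 573.92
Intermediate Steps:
√((-32*(-13))*(16/(-12)) + 329943) = √(416*(16*(-1/12)) + 329943) = √(416*(-4/3) + 329943) = √(-1664/3 + 329943) = √(988165/3) = √2964495/3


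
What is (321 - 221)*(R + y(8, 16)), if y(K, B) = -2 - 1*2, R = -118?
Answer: -12200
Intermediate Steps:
y(K, B) = -4 (y(K, B) = -2 - 2 = -4)
(321 - 221)*(R + y(8, 16)) = (321 - 221)*(-118 - 4) = 100*(-122) = -12200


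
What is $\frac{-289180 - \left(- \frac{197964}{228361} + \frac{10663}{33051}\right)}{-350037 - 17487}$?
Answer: $\frac{2182599122578159}{2773909224968364} \approx 0.78683$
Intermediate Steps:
$\frac{-289180 - \left(- \frac{197964}{228361} + \frac{10663}{33051}\right)}{-350037 - 17487} = \frac{-289180 - - \frac{4107894821}{7547559411}}{-350037 + \left(-160247 + 142760\right)} = \frac{-289180 + \left(- \frac{10663}{33051} + \frac{197964}{228361}\right)}{-350037 - 17487} = \frac{-289180 + \frac{4107894821}{7547559411}}{-367524} = \left(- \frac{2182599122578159}{7547559411}\right) \left(- \frac{1}{367524}\right) = \frac{2182599122578159}{2773909224968364}$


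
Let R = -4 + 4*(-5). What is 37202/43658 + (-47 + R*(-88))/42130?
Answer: 165747403/183931154 ≈ 0.90114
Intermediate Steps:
R = -24 (R = -4 - 20 = -24)
37202/43658 + (-47 + R*(-88))/42130 = 37202/43658 + (-47 - 24*(-88))/42130 = 37202*(1/43658) + (-47 + 2112)*(1/42130) = 18601/21829 + 2065*(1/42130) = 18601/21829 + 413/8426 = 165747403/183931154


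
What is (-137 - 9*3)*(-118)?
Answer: 19352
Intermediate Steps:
(-137 - 9*3)*(-118) = (-137 - 27)*(-118) = -164*(-118) = 19352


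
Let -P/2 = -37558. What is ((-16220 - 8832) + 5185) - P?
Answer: -94983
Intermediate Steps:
P = 75116 (P = -2*(-37558) = 75116)
((-16220 - 8832) + 5185) - P = ((-16220 - 8832) + 5185) - 1*75116 = (-25052 + 5185) - 75116 = -19867 - 75116 = -94983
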